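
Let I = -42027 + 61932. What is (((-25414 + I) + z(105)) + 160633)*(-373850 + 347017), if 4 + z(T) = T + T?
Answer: -4167969890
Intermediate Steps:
z(T) = -4 + 2*T (z(T) = -4 + (T + T) = -4 + 2*T)
I = 19905
(((-25414 + I) + z(105)) + 160633)*(-373850 + 347017) = (((-25414 + 19905) + (-4 + 2*105)) + 160633)*(-373850 + 347017) = ((-5509 + (-4 + 210)) + 160633)*(-26833) = ((-5509 + 206) + 160633)*(-26833) = (-5303 + 160633)*(-26833) = 155330*(-26833) = -4167969890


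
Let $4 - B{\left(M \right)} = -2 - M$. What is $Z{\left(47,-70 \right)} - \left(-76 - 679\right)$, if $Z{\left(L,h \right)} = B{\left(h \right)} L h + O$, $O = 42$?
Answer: $211357$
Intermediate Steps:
$B{\left(M \right)} = 6 + M$ ($B{\left(M \right)} = 4 - \left(-2 - M\right) = 4 + \left(2 + M\right) = 6 + M$)
$Z{\left(L,h \right)} = 42 + L h \left(6 + h\right)$ ($Z{\left(L,h \right)} = \left(6 + h\right) L h + 42 = L \left(6 + h\right) h + 42 = L h \left(6 + h\right) + 42 = 42 + L h \left(6 + h\right)$)
$Z{\left(47,-70 \right)} - \left(-76 - 679\right) = \left(42 + 47 \left(-70\right) \left(6 - 70\right)\right) - \left(-76 - 679\right) = \left(42 + 47 \left(-70\right) \left(-64\right)\right) - -755 = \left(42 + 210560\right) + 755 = 210602 + 755 = 211357$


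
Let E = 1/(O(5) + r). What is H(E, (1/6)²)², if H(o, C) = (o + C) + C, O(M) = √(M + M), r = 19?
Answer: 5969/492804 - 77*√10/123201 ≈ 0.010136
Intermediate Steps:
O(M) = √2*√M (O(M) = √(2*M) = √2*√M)
E = 1/(19 + √10) (E = 1/(√2*√5 + 19) = 1/(√10 + 19) = 1/(19 + √10) ≈ 0.045122)
H(o, C) = o + 2*C (H(o, C) = (C + o) + C = o + 2*C)
H(E, (1/6)²)² = ((19/351 - √10/351) + 2*(1/6)²)² = ((19/351 - √10/351) + 2*(⅙)²)² = ((19/351 - √10/351) + 2*(1/36))² = ((19/351 - √10/351) + 1/18)² = (77/702 - √10/351)²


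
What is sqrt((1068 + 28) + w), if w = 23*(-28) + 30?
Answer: sqrt(482) ≈ 21.954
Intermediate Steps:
w = -614 (w = -644 + 30 = -614)
sqrt((1068 + 28) + w) = sqrt((1068 + 28) - 614) = sqrt(1096 - 614) = sqrt(482)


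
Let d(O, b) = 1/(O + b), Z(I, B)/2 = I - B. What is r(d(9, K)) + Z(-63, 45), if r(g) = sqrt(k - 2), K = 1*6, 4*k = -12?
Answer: -216 + I*sqrt(5) ≈ -216.0 + 2.2361*I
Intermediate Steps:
k = -3 (k = (1/4)*(-12) = -3)
Z(I, B) = -2*B + 2*I (Z(I, B) = 2*(I - B) = -2*B + 2*I)
K = 6
r(g) = I*sqrt(5) (r(g) = sqrt(-3 - 2) = sqrt(-5) = I*sqrt(5))
r(d(9, K)) + Z(-63, 45) = I*sqrt(5) + (-2*45 + 2*(-63)) = I*sqrt(5) + (-90 - 126) = I*sqrt(5) - 216 = -216 + I*sqrt(5)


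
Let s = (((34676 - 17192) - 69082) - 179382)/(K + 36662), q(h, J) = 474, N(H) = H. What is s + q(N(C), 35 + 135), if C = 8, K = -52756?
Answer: 3929768/8047 ≈ 488.35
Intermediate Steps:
s = 115490/8047 (s = (((34676 - 17192) - 69082) - 179382)/(-52756 + 36662) = ((17484 - 69082) - 179382)/(-16094) = (-51598 - 179382)*(-1/16094) = -230980*(-1/16094) = 115490/8047 ≈ 14.352)
s + q(N(C), 35 + 135) = 115490/8047 + 474 = 3929768/8047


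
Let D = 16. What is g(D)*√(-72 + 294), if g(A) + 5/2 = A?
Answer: 27*√222/2 ≈ 201.15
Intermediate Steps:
g(A) = -5/2 + A
g(D)*√(-72 + 294) = (-5/2 + 16)*√(-72 + 294) = 27*√222/2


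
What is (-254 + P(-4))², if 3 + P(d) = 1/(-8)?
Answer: 4231249/64 ≈ 66113.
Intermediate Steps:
P(d) = -25/8 (P(d) = -3 + 1/(-8) = -3 - ⅛ = -25/8)
(-254 + P(-4))² = (-254 - 25/8)² = (-2057/8)² = 4231249/64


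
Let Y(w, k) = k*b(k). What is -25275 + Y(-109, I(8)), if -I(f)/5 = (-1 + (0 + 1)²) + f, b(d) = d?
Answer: -23675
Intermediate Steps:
I(f) = -5*f (I(f) = -5*((-1 + (0 + 1)²) + f) = -5*((-1 + 1²) + f) = -5*((-1 + 1) + f) = -5*(0 + f) = -5*f)
Y(w, k) = k² (Y(w, k) = k*k = k²)
-25275 + Y(-109, I(8)) = -25275 + (-5*8)² = -25275 + (-40)² = -25275 + 1600 = -23675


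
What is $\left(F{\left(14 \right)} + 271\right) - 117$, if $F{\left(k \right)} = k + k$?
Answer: $182$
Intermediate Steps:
$F{\left(k \right)} = 2 k$
$\left(F{\left(14 \right)} + 271\right) - 117 = \left(2 \cdot 14 + 271\right) - 117 = \left(28 + 271\right) - 117 = 299 - 117 = 182$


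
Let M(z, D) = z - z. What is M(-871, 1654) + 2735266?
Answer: 2735266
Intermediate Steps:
M(z, D) = 0
M(-871, 1654) + 2735266 = 0 + 2735266 = 2735266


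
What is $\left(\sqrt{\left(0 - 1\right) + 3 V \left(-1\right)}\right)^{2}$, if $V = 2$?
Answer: $-7$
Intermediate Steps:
$\left(\sqrt{\left(0 - 1\right) + 3 V \left(-1\right)}\right)^{2} = \left(\sqrt{\left(0 - 1\right) + 3 \cdot 2 \left(-1\right)}\right)^{2} = \left(\sqrt{\left(0 - 1\right) + 6 \left(-1\right)}\right)^{2} = \left(\sqrt{-1 - 6}\right)^{2} = \left(\sqrt{-7}\right)^{2} = \left(i \sqrt{7}\right)^{2} = -7$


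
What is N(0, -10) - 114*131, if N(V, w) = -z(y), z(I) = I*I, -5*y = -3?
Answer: -373359/25 ≈ -14934.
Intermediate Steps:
y = ⅗ (y = -⅕*(-3) = ⅗ ≈ 0.60000)
z(I) = I²
N(V, w) = -9/25 (N(V, w) = -(⅗)² = -1*9/25 = -9/25)
N(0, -10) - 114*131 = -9/25 - 114*131 = -9/25 - 14934 = -373359/25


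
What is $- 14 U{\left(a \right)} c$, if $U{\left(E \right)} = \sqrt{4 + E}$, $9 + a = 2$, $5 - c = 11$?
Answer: $84 i \sqrt{3} \approx 145.49 i$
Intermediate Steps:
$c = -6$ ($c = 5 - 11 = -6$)
$a = -7$ ($a = -9 + 2 = -7$)
$- 14 U{\left(a \right)} c = - 14 \sqrt{4 - 7} \left(-6\right) = - 14 \sqrt{-3} \left(-6\right) = - 14 i \sqrt{3} \left(-6\right) = 84 i \sqrt{3}$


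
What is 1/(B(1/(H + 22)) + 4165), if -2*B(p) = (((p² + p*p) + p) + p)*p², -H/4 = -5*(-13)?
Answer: 3208542736/13363580495677 ≈ 0.00024010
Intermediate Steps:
H = -260 (H = -(-20)*(-13) = -4*65 = -260)
B(p) = -p²*(2*p + 2*p²)/2 (B(p) = -(((p² + p*p) + p) + p)*p²/2 = -(((p² + p²) + p) + p)*p²/2 = -((2*p² + p) + p)*p²/2 = -((p + 2*p²) + p)*p²/2 = -(2*p + 2*p²)*p²/2 = -p²*(2*p + 2*p²)/2)
1/(B(1/(H + 22)) + 4165) = 1/((1/(-260 + 22))³*(-1 - 1/(-260 + 22)) + 4165) = 1/((1/(-238))³*(-1 - 1/(-238)) + 4165) = 1/((-1/238)³*(-1 - 1*(-1/238)) + 4165) = 1/(-(-1 + 1/238)/13481272 + 4165) = 1/(-1/13481272*(-237/238) + 4165) = 1/(237/3208542736 + 4165) = 1/(13363580495677/3208542736) = 3208542736/13363580495677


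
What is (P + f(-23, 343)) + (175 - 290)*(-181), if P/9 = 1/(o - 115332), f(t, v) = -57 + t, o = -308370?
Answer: 976162329/47078 ≈ 20735.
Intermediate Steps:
P = -1/47078 (P = 9/(-308370 - 115332) = 9/(-423702) = 9*(-1/423702) = -1/47078 ≈ -2.1241e-5)
(P + f(-23, 343)) + (175 - 290)*(-181) = (-1/47078 + (-57 - 23)) + (175 - 290)*(-181) = (-1/47078 - 80) - 115*(-181) = -3766241/47078 + 20815 = 976162329/47078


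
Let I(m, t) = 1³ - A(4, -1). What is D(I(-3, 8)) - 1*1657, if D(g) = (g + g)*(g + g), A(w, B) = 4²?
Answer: -757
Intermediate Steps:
A(w, B) = 16
I(m, t) = -15 (I(m, t) = 1³ - 1*16 = 1 - 16 = -15)
D(g) = 4*g² (D(g) = (2*g)*(2*g) = 4*g²)
D(I(-3, 8)) - 1*1657 = 4*(-15)² - 1*1657 = 4*225 - 1657 = 900 - 1657 = -757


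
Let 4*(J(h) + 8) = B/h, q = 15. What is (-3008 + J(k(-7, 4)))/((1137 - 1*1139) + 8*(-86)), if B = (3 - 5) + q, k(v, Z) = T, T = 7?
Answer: 5629/1288 ≈ 4.3703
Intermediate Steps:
k(v, Z) = 7
B = 13 (B = (3 - 5) + 15 = -2 + 15 = 13)
J(h) = -8 + 13/(4*h) (J(h) = -8 + (13/h)/4 = -8 + 13/(4*h))
(-3008 + J(k(-7, 4)))/((1137 - 1*1139) + 8*(-86)) = (-3008 + (-8 + (13/4)/7))/((1137 - 1*1139) + 8*(-86)) = (-3008 + (-8 + (13/4)*(⅐)))/((1137 - 1139) - 688) = (-3008 + (-8 + 13/28))/(-2 - 688) = (-3008 - 211/28)/(-690) = -84435/28*(-1/690) = 5629/1288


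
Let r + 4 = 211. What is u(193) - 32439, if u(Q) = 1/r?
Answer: -6714872/207 ≈ -32439.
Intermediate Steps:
r = 207 (r = -4 + 211 = 207)
u(Q) = 1/207
u(193) - 32439 = 1/207 - 32439 = -6714872/207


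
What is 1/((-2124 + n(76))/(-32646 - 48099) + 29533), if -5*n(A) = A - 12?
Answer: 403725/11923221109 ≈ 3.3860e-5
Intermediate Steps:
n(A) = 12/5 - A/5 (n(A) = -(A - 12)/5 = -(-12 + A)/5 = 12/5 - A/5)
1/((-2124 + n(76))/(-32646 - 48099) + 29533) = 1/((-2124 + (12/5 - 1/5*76))/(-32646 - 48099) + 29533) = 1/((-2124 + (12/5 - 76/5))/(-80745) + 29533) = 1/((-2124 - 64/5)*(-1/80745) + 29533) = 1/(-10684/5*(-1/80745) + 29533) = 1/(10684/403725 + 29533) = 1/(11923221109/403725) = 403725/11923221109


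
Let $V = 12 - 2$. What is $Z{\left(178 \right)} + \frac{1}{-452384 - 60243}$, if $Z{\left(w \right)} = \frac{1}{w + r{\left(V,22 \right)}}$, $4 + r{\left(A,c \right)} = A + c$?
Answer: $\frac{512421}{105601162} \approx 0.0048524$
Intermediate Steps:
$V = 10$
$r{\left(A,c \right)} = -4 + A + c$ ($r{\left(A,c \right)} = -4 + \left(A + c\right) = -4 + A + c$)
$Z{\left(w \right)} = \frac{1}{28 + w}$ ($Z{\left(w \right)} = \frac{1}{w + \left(-4 + 10 + 22\right)} = \frac{1}{w + 28} = \frac{1}{28 + w}$)
$Z{\left(178 \right)} + \frac{1}{-452384 - 60243} = \frac{1}{28 + 178} + \frac{1}{-452384 - 60243} = \frac{1}{206} + \frac{1}{-512627} = \frac{1}{206} - \frac{1}{512627} = \frac{512421}{105601162}$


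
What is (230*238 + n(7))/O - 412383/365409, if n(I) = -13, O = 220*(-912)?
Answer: -345920079/246854080 ≈ -1.4013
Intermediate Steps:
O = -200640
(230*238 + n(7))/O - 412383/365409 = (230*238 - 13)/(-200640) - 412383/365409 = (54740 - 13)*(-1/200640) - 412383*1/365409 = 54727*(-1/200640) - 137461/121803 = -54727/200640 - 137461/121803 = -345920079/246854080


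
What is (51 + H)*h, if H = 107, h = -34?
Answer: -5372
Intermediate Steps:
(51 + H)*h = (51 + 107)*(-34) = 158*(-34) = -5372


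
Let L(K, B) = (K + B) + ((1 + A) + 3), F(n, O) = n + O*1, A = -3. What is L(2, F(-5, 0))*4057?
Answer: -8114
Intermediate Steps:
F(n, O) = O + n (F(n, O) = n + O = O + n)
L(K, B) = 1 + B + K (L(K, B) = (K + B) + ((1 - 3) + 3) = (B + K) + (-2 + 3) = (B + K) + 1 = 1 + B + K)
L(2, F(-5, 0))*4057 = (1 + (0 - 5) + 2)*4057 = (1 - 5 + 2)*4057 = -2*4057 = -8114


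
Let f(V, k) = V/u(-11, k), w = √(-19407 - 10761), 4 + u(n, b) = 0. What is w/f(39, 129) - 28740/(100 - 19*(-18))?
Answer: -14370/221 - 8*I*√838/13 ≈ -65.023 - 17.814*I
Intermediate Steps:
u(n, b) = -4 (u(n, b) = -4 + 0 = -4)
w = 6*I*√838 (w = √(-30168) = 6*I*√838 ≈ 173.69*I)
f(V, k) = -V/4 (f(V, k) = V/(-4) = V*(-¼) = -V/4)
w/f(39, 129) - 28740/(100 - 19*(-18)) = (6*I*√838)/((-¼*39)) - 28740/(100 - 19*(-18)) = (6*I*√838)/(-39/4) - 28740/(100 + 342) = (6*I*√838)*(-4/39) - 28740/442 = -8*I*√838/13 - 28740*1/442 = -8*I*√838/13 - 14370/221 = -14370/221 - 8*I*√838/13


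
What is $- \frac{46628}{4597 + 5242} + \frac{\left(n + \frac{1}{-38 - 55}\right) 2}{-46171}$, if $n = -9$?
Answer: $- \frac{200199618920}{42247711617} \approx -4.7387$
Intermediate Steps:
$- \frac{46628}{4597 + 5242} + \frac{\left(n + \frac{1}{-38 - 55}\right) 2}{-46171} = - \frac{46628}{4597 + 5242} + \frac{\left(-9 + \frac{1}{-38 - 55}\right) 2}{-46171} = - \frac{46628}{9839} + \left(-9 + \frac{1}{-93}\right) 2 \left(- \frac{1}{46171}\right) = \left(-46628\right) \frac{1}{9839} + \left(-9 - \frac{1}{93}\right) 2 \left(- \frac{1}{46171}\right) = - \frac{46628}{9839} + \left(- \frac{838}{93}\right) 2 \left(- \frac{1}{46171}\right) = - \frac{46628}{9839} - - \frac{1676}{4293903} = - \frac{46628}{9839} + \frac{1676}{4293903} = - \frac{200199618920}{42247711617}$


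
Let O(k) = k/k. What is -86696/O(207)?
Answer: -86696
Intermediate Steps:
O(k) = 1
-86696/O(207) = -86696/1 = -86696*1 = -86696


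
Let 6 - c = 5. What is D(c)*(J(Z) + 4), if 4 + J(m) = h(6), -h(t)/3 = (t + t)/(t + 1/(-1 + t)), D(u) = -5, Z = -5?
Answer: 900/31 ≈ 29.032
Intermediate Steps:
c = 1 (c = 6 - 1*5 = 6 - 5 = 1)
h(t) = -6*t/(t + 1/(-1 + t)) (h(t) = -3*(t + t)/(t + 1/(-1 + t)) = -3*2*t/(t + 1/(-1 + t)) = -6*t/(t + 1/(-1 + t)))
J(m) = -304/31 (J(m) = -4 + 6*6*(1 - 1*6)/(1 + 6² - 1*6) = -4 + 6*6*(1 - 6)/(1 + 36 - 6) = -4 + 6*6*(-5)/31 = -4 + 6*6*(1/31)*(-5) = -4 - 180/31 = -304/31)
D(c)*(J(Z) + 4) = -5*(-304/31 + 4) = -5*(-180/31) = 900/31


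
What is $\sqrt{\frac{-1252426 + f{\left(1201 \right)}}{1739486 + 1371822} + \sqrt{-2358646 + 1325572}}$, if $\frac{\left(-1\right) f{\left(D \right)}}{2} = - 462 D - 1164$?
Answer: $\frac{\sqrt{-109186687298 + 21780534309444 i \sqrt{12754}}}{1555654} \approx 22.543 + 22.544 i$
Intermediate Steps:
$f{\left(D \right)} = 2328 + 924 D$ ($f{\left(D \right)} = - 2 \left(- 462 D - 1164\right) = - 2 \left(-1164 - 462 D\right) = 2328 + 924 D$)
$\sqrt{\frac{-1252426 + f{\left(1201 \right)}}{1739486 + 1371822} + \sqrt{-2358646 + 1325572}} = \sqrt{\frac{-1252426 + \left(2328 + 924 \cdot 1201\right)}{1739486 + 1371822} + \sqrt{-2358646 + 1325572}} = \sqrt{\frac{-1252426 + \left(2328 + 1109724\right)}{3111308} + \sqrt{-1033074}} = \sqrt{\left(-1252426 + 1112052\right) \frac{1}{3111308} + 9 i \sqrt{12754}} = \sqrt{\left(-140374\right) \frac{1}{3111308} + 9 i \sqrt{12754}} = \sqrt{- \frac{70187}{1555654} + 9 i \sqrt{12754}}$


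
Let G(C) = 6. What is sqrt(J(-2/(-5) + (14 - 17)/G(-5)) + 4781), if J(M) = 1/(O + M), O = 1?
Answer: sqrt(43039)/3 ≈ 69.153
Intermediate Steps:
J(M) = 1/(1 + M)
sqrt(J(-2/(-5) + (14 - 17)/G(-5)) + 4781) = sqrt(1/(1 + (-2/(-5) + (14 - 17)/6)) + 4781) = sqrt(1/(1 + (-2*(-1/5) - 3*1/6)) + 4781) = sqrt(1/(1 + (2/5 - 1/2)) + 4781) = sqrt(1/(1 - 1/10) + 4781) = sqrt(1/(9/10) + 4781) = sqrt(10/9 + 4781) = sqrt(43039/9) = sqrt(43039)/3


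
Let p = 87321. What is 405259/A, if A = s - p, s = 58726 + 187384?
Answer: 405259/158789 ≈ 2.5522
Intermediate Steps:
s = 246110
A = 158789 (A = 246110 - 1*87321 = 246110 - 87321 = 158789)
405259/A = 405259/158789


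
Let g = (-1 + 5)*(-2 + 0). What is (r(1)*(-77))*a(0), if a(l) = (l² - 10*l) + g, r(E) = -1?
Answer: -616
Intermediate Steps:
g = -8 (g = 4*(-2) = -8)
a(l) = -8 + l² - 10*l (a(l) = (l² - 10*l) - 8 = -8 + l² - 10*l)
(r(1)*(-77))*a(0) = (-1*(-77))*(-8 + 0² - 10*0) = 77*(-8 + 0 + 0) = 77*(-8) = -616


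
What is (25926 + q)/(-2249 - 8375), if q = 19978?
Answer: -2869/664 ≈ -4.3208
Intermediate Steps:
(25926 + q)/(-2249 - 8375) = (25926 + 19978)/(-2249 - 8375) = 45904/(-10624) = 45904*(-1/10624) = -2869/664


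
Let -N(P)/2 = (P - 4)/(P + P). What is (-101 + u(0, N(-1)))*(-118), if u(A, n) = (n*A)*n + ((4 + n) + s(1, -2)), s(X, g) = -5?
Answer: 12626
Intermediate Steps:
N(P) = -(-4 + P)/P (N(P) = -2*(P - 4)/(P + P) = -2*(-4 + P)/(2*P) = -2*(-4 + P)*1/(2*P) = -(-4 + P)/P)
u(A, n) = -1 + n + A*n**2 (u(A, n) = (n*A)*n + ((4 + n) - 5) = (A*n)*n + (-1 + n) = A*n**2 + (-1 + n) = -1 + n + A*n**2)
(-101 + u(0, N(-1)))*(-118) = (-101 + (-1 + (4 - 1*(-1))/(-1) + 0*((4 - 1*(-1))/(-1))**2))*(-118) = (-101 + (-1 - (4 + 1) + 0*(-(4 + 1))**2))*(-118) = (-101 + (-1 - 1*5 + 0*(-1*5)**2))*(-118) = (-101 + (-1 - 5 + 0*(-5)**2))*(-118) = (-101 + (-1 - 5 + 0*25))*(-118) = (-101 + (-1 - 5 + 0))*(-118) = (-101 - 6)*(-118) = -107*(-118) = 12626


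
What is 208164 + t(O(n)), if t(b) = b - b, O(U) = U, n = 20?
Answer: 208164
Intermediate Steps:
t(b) = 0
208164 + t(O(n)) = 208164 + 0 = 208164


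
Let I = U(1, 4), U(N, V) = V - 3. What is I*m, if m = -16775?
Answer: -16775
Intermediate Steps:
U(N, V) = -3 + V
I = 1 (I = -3 + 4 = 1)
I*m = 1*(-16775) = -16775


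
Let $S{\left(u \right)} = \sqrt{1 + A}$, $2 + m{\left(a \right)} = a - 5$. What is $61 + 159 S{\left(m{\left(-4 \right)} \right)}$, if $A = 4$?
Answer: $61 + 159 \sqrt{5} \approx 416.53$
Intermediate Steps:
$m{\left(a \right)} = -7 + a$ ($m{\left(a \right)} = -2 + \left(a - 5\right) = -2 + \left(-5 + a\right) = -7 + a$)
$S{\left(u \right)} = \sqrt{5}$ ($S{\left(u \right)} = \sqrt{1 + 4} = \sqrt{5}$)
$61 + 159 S{\left(m{\left(-4 \right)} \right)} = 61 + 159 \sqrt{5}$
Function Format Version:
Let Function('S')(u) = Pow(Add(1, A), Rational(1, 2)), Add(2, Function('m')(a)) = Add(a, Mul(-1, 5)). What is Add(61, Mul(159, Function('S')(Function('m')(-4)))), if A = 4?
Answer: Add(61, Mul(159, Pow(5, Rational(1, 2)))) ≈ 416.53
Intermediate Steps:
Function('m')(a) = Add(-7, a) (Function('m')(a) = Add(-2, Add(a, Mul(-1, 5))) = Add(-2, Add(a, -5)) = Add(-2, Add(-5, a)) = Add(-7, a))
Function('S')(u) = Pow(5, Rational(1, 2)) (Function('S')(u) = Pow(Add(1, 4), Rational(1, 2)) = Pow(5, Rational(1, 2)))
Add(61, Mul(159, Function('S')(Function('m')(-4)))) = Add(61, Mul(159, Pow(5, Rational(1, 2))))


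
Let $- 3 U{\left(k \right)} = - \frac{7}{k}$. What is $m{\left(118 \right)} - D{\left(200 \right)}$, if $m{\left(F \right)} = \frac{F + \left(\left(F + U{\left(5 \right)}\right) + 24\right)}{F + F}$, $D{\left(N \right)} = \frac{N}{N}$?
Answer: $\frac{367}{3540} \approx 0.10367$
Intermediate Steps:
$U{\left(k \right)} = \frac{7}{3 k}$ ($U{\left(k \right)} = - \frac{\left(-7\right) \frac{1}{k}}{3} = \frac{7}{3 k}$)
$D{\left(N \right)} = 1$
$m{\left(F \right)} = \frac{\frac{367}{15} + 2 F}{2 F}$ ($m{\left(F \right)} = \frac{F + \left(\left(F + \frac{7}{3 \cdot 5}\right) + 24\right)}{F + F} = \frac{F + \left(\left(F + \frac{7}{3} \cdot \frac{1}{5}\right) + 24\right)}{2 F} = \left(F + \left(\left(F + \frac{7}{15}\right) + 24\right)\right) \frac{1}{2 F} = \left(F + \left(\left(\frac{7}{15} + F\right) + 24\right)\right) \frac{1}{2 F} = \left(F + \left(\frac{367}{15} + F\right)\right) \frac{1}{2 F} = \left(\frac{367}{15} + 2 F\right) \frac{1}{2 F} = \frac{\frac{367}{15} + 2 F}{2 F}$)
$m{\left(118 \right)} - D{\left(200 \right)} = \frac{\frac{367}{30} + 118}{118} - 1 = \frac{1}{118} \cdot \frac{3907}{30} - 1 = \frac{3907}{3540} - 1 = \frac{367}{3540}$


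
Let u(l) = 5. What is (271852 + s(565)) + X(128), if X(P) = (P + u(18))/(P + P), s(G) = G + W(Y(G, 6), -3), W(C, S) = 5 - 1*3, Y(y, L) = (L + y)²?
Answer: 69739397/256 ≈ 2.7242e+5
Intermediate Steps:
W(C, S) = 2 (W(C, S) = 5 - 3 = 2)
s(G) = 2 + G (s(G) = G + 2 = 2 + G)
X(P) = (5 + P)/(2*P) (X(P) = (P + 5)/(P + P) = (5 + P)/((2*P)) = (5 + P)*(1/(2*P)) = (5 + P)/(2*P))
(271852 + s(565)) + X(128) = (271852 + (2 + 565)) + (½)*(5 + 128)/128 = (271852 + 567) + (½)*(1/128)*133 = 272419 + 133/256 = 69739397/256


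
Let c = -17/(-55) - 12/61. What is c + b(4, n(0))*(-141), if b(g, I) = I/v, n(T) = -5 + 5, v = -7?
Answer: 377/3355 ≈ 0.11237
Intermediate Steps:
n(T) = 0
b(g, I) = -I/7 (b(g, I) = I/(-7) = I*(-⅐) = -I/7)
c = 377/3355 (c = -17*(-1/55) - 12*1/61 = 17/55 - 12/61 = 377/3355 ≈ 0.11237)
c + b(4, n(0))*(-141) = 377/3355 - ⅐*0*(-141) = 377/3355 + 0*(-141) = 377/3355 + 0 = 377/3355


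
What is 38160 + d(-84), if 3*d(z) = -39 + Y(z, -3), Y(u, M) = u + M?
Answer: 38118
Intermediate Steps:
Y(u, M) = M + u
d(z) = -14 + z/3 (d(z) = (-39 + (-3 + z))/3 = (-42 + z)/3 = -14 + z/3)
38160 + d(-84) = 38160 + (-14 + (⅓)*(-84)) = 38160 + (-14 - 28) = 38160 - 42 = 38118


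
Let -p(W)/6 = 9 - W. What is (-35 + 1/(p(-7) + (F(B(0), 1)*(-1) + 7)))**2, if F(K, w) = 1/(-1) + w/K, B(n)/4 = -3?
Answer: 1364341969/1113025 ≈ 1225.8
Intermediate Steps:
B(n) = -12 (B(n) = 4*(-3) = -12)
p(W) = -54 + 6*W (p(W) = -6*(9 - W) = -54 + 6*W)
F(K, w) = -1 + w/K (F(K, w) = 1*(-1) + w/K = -1 + w/K)
(-35 + 1/(p(-7) + (F(B(0), 1)*(-1) + 7)))**2 = (-35 + 1/((-54 + 6*(-7)) + (((1 - 1*(-12))/(-12))*(-1) + 7)))**2 = (-35 + 1/((-54 - 42) + (-(1 + 12)/12*(-1) + 7)))**2 = (-35 + 1/(-96 + (-1/12*13*(-1) + 7)))**2 = (-35 + 1/(-96 + (-13/12*(-1) + 7)))**2 = (-35 + 1/(-96 + (13/12 + 7)))**2 = (-35 + 1/(-96 + 97/12))**2 = (-35 + 1/(-1055/12))**2 = (-35 - 12/1055)**2 = (-36937/1055)**2 = 1364341969/1113025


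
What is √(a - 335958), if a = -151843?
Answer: I*√487801 ≈ 698.43*I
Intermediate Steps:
√(a - 335958) = √(-151843 - 335958) = √(-487801) = I*√487801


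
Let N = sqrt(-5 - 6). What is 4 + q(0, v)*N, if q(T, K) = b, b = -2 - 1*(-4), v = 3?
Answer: 4 + 2*I*sqrt(11) ≈ 4.0 + 6.6332*I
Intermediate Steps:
b = 2 (b = -2 + 4 = 2)
q(T, K) = 2
N = I*sqrt(11) (N = sqrt(-11) = I*sqrt(11) ≈ 3.3166*I)
4 + q(0, v)*N = 4 + 2*(I*sqrt(11)) = 4 + 2*I*sqrt(11)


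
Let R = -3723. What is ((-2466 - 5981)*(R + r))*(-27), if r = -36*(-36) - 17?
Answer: -557400636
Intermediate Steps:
r = 1279 (r = 1296 - 17 = 1279)
((-2466 - 5981)*(R + r))*(-27) = ((-2466 - 5981)*(-3723 + 1279))*(-27) = -8447*(-2444)*(-27) = 20644468*(-27) = -557400636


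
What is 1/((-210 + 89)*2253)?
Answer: -1/272613 ≈ -3.6682e-6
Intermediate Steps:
1/((-210 + 89)*2253) = (1/2253)/(-121) = -1/121*1/2253 = -1/272613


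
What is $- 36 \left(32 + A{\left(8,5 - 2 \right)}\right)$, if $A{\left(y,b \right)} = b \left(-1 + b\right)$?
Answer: $-1368$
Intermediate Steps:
$- 36 \left(32 + A{\left(8,5 - 2 \right)}\right) = - 36 \left(32 + \left(5 - 2\right) \left(-1 + \left(5 - 2\right)\right)\right) = - 36 \left(32 + 3 \left(-1 + 3\right)\right) = - 36 \left(32 + 3 \cdot 2\right) = - 36 \left(32 + 6\right) = \left(-36\right) 38 = -1368$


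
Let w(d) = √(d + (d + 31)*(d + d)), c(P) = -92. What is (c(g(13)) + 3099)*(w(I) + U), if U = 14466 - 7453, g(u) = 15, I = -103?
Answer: 21088091 + 3007*√14729 ≈ 2.1453e+7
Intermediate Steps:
U = 7013
w(d) = √(d + 2*d*(31 + d)) (w(d) = √(d + (31 + d)*(2*d)) = √(d + 2*d*(31 + d)))
(c(g(13)) + 3099)*(w(I) + U) = (-92 + 3099)*(√(-103*(63 + 2*(-103))) + 7013) = 3007*(√(-103*(63 - 206)) + 7013) = 3007*(√(-103*(-143)) + 7013) = 3007*(√14729 + 7013) = 3007*(7013 + √14729) = 21088091 + 3007*√14729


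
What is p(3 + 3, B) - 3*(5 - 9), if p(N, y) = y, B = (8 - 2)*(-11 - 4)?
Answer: -78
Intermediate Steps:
B = -90 (B = 6*(-15) = -90)
p(3 + 3, B) - 3*(5 - 9) = -90 - 3*(5 - 9) = -90 - 3*(-4) = -90 + 12 = -78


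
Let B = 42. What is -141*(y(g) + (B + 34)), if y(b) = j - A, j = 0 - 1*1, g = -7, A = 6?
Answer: -9729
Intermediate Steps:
j = -1 (j = 0 - 1 = -1)
y(b) = -7 (y(b) = -1 - 1*6 = -1 - 6 = -7)
-141*(y(g) + (B + 34)) = -141*(-7 + (42 + 34)) = -141*(-7 + 76) = -141*69 = -9729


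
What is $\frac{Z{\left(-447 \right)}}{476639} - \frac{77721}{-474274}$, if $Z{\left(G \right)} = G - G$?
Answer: $\frac{77721}{474274} \approx 0.16387$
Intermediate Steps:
$Z{\left(G \right)} = 0$
$\frac{Z{\left(-447 \right)}}{476639} - \frac{77721}{-474274} = \frac{0}{476639} - \frac{77721}{-474274} = 0 \cdot \frac{1}{476639} - - \frac{77721}{474274} = 0 + \frac{77721}{474274} = \frac{77721}{474274}$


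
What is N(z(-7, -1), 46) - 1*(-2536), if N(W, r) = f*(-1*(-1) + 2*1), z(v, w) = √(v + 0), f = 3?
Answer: 2545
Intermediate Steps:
z(v, w) = √v
N(W, r) = 9 (N(W, r) = 3*(-1*(-1) + 2*1) = 3*(1 + 2) = 3*3 = 9)
N(z(-7, -1), 46) - 1*(-2536) = 9 - 1*(-2536) = 9 + 2536 = 2545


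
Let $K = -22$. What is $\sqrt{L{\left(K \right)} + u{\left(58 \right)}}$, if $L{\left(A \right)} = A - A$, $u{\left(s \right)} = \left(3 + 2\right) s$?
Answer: $\sqrt{290} \approx 17.029$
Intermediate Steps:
$u{\left(s \right)} = 5 s$
$L{\left(A \right)} = 0$
$\sqrt{L{\left(K \right)} + u{\left(58 \right)}} = \sqrt{0 + 5 \cdot 58} = \sqrt{0 + 290} = \sqrt{290}$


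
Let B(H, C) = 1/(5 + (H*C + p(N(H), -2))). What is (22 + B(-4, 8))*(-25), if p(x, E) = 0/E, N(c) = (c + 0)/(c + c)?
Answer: -14825/27 ≈ -549.07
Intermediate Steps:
N(c) = ½ (N(c) = c/((2*c)) = c*(1/(2*c)) = ½)
p(x, E) = 0
B(H, C) = 1/(5 + C*H) (B(H, C) = 1/(5 + (H*C + 0)) = 1/(5 + (C*H + 0)) = 1/(5 + C*H))
(22 + B(-4, 8))*(-25) = (22 + 1/(5 + 8*(-4)))*(-25) = (22 + 1/(5 - 32))*(-25) = (22 + 1/(-27))*(-25) = (22 - 1/27)*(-25) = (593/27)*(-25) = -14825/27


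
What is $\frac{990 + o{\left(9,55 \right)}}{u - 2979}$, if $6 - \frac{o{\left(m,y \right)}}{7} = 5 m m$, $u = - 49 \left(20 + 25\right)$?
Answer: $\frac{601}{1728} \approx 0.3478$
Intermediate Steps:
$u = -2205$ ($u = \left(-49\right) 45 = -2205$)
$o{\left(m,y \right)} = 42 - 35 m^{2}$ ($o{\left(m,y \right)} = 42 - 7 \cdot 5 m m = 42 - 7 \cdot 5 m^{2} = 42 - 35 m^{2}$)
$\frac{990 + o{\left(9,55 \right)}}{u - 2979} = \frac{990 + \left(42 - 35 \cdot 9^{2}\right)}{-2205 - 2979} = \frac{990 + \left(42 - 2835\right)}{-5184} = \left(990 + \left(42 - 2835\right)\right) \left(- \frac{1}{5184}\right) = \left(990 - 2793\right) \left(- \frac{1}{5184}\right) = \left(-1803\right) \left(- \frac{1}{5184}\right) = \frac{601}{1728}$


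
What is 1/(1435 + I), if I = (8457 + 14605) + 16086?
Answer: 1/40583 ≈ 2.4641e-5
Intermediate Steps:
I = 39148 (I = 23062 + 16086 = 39148)
1/(1435 + I) = 1/(1435 + 39148) = 1/40583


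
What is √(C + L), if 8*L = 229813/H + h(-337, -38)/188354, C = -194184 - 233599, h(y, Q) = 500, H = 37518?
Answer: I*√126405244442915225687841/543589644 ≈ 654.05*I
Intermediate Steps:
C = -427783
L = 21652478401/28266661488 (L = (229813/37518 + 500/188354)/8 = (229813*(1/37518) + 500*(1/188354))/8 = (229813/37518 + 250/94177)/8 = (⅛)*(21652478401/3533332686) = 21652478401/28266661488 ≈ 0.76601)
√(C + L) = √(-427783 + 21652478401/28266661488) = √(-12091975598842703/28266661488) = I*√126405244442915225687841/543589644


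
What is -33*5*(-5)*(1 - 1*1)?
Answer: 0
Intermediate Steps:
-33*5*(-5)*(1 - 1*1) = -(-825)*(1 - 1) = -(-825)*0 = -33*0 = 0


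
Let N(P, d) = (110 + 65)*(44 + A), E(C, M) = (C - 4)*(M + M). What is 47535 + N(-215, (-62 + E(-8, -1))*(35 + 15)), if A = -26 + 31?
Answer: 56110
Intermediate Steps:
E(C, M) = 2*M*(-4 + C) (E(C, M) = (-4 + C)*(2*M) = 2*M*(-4 + C))
A = 5
N(P, d) = 8575 (N(P, d) = (110 + 65)*(44 + 5) = 175*49 = 8575)
47535 + N(-215, (-62 + E(-8, -1))*(35 + 15)) = 47535 + 8575 = 56110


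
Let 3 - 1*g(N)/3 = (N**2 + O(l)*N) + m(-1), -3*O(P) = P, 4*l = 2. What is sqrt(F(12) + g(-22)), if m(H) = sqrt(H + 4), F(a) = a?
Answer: sqrt(-1442 - 3*sqrt(3)) ≈ 38.042*I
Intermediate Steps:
l = 1/2 (l = (1/4)*2 = 1/2 ≈ 0.50000)
O(P) = -P/3
m(H) = sqrt(4 + H)
g(N) = 9 + N/2 - 3*sqrt(3) - 3*N**2 (g(N) = 9 - 3*((N**2 + (-1/3*1/2)*N) + sqrt(4 - 1)) = 9 - 3*((N**2 - N/6) + sqrt(3)) = 9 - 3*(sqrt(3) + N**2 - N/6) = 9 + (N/2 - 3*sqrt(3) - 3*N**2) = 9 + N/2 - 3*sqrt(3) - 3*N**2)
sqrt(F(12) + g(-22)) = sqrt(12 + (9 + (1/2)*(-22) - 3*sqrt(3) - 3*(-22)**2)) = sqrt(12 + (9 - 11 - 3*sqrt(3) - 3*484)) = sqrt(12 + (9 - 11 - 3*sqrt(3) - 1452)) = sqrt(12 + (-1454 - 3*sqrt(3))) = sqrt(-1442 - 3*sqrt(3))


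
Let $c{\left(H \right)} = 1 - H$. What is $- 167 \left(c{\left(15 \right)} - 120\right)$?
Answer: $22378$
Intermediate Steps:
$- 167 \left(c{\left(15 \right)} - 120\right) = - 167 \left(\left(1 - 15\right) - 120\right) = - 167 \left(-14 - 120\right) = \left(-167\right) \left(-134\right) = 22378$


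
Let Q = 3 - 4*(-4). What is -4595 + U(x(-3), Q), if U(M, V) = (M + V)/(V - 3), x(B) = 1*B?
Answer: -4594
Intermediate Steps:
x(B) = B
Q = 19 (Q = 3 + 16 = 19)
U(M, V) = (M + V)/(-3 + V)
-4595 + U(x(-3), Q) = -4595 + (-3 + 19)/(-3 + 19) = -4595 + 16/16 = -4595 + (1/16)*16 = -4595 + 1 = -4594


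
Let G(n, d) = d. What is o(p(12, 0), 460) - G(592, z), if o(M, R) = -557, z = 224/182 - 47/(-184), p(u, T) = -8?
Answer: -1335899/2392 ≈ -558.49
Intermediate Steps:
z = 3555/2392 (z = 224*(1/182) - 47*(-1/184) = 16/13 + 47/184 = 3555/2392 ≈ 1.4862)
o(p(12, 0), 460) - G(592, z) = -557 - 1*3555/2392 = -557 - 3555/2392 = -1335899/2392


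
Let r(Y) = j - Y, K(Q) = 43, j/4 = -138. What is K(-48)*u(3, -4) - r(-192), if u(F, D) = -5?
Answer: 145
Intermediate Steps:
j = -552 (j = 4*(-138) = -552)
r(Y) = -552 - Y
K(-48)*u(3, -4) - r(-192) = 43*(-5) - (-552 - 1*(-192)) = -215 - (-552 + 192) = -215 - 1*(-360) = -215 + 360 = 145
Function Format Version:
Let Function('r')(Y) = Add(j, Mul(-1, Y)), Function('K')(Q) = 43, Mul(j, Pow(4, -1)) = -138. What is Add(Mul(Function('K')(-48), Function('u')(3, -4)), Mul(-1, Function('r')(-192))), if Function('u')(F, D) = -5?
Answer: 145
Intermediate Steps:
j = -552 (j = Mul(4, -138) = -552)
Function('r')(Y) = Add(-552, Mul(-1, Y))
Add(Mul(Function('K')(-48), Function('u')(3, -4)), Mul(-1, Function('r')(-192))) = Add(Mul(43, -5), Mul(-1, Add(-552, Mul(-1, -192)))) = Add(-215, Mul(-1, Add(-552, 192))) = Add(-215, Mul(-1, -360)) = Add(-215, 360) = 145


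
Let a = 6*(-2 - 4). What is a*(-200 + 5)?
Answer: 7020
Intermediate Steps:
a = -36 (a = 6*(-6) = -36)
a*(-200 + 5) = -36*(-200 + 5) = -36*(-195) = 7020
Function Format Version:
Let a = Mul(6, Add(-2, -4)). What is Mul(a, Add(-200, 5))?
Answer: 7020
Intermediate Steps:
a = -36 (a = Mul(6, -6) = -36)
Mul(a, Add(-200, 5)) = Mul(-36, Add(-200, 5)) = Mul(-36, -195) = 7020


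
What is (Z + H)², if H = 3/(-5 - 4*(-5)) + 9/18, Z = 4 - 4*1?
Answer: 49/100 ≈ 0.49000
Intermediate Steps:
Z = 0 (Z = 4 - 4 = 0)
H = 7/10 (H = 3/(-5 + 20) + 9*(1/18) = 3/15 + ½ = 3*(1/15) + ½ = ⅕ + ½ = 7/10 ≈ 0.70000)
(Z + H)² = (0 + 7/10)² = (7/10)² = 49/100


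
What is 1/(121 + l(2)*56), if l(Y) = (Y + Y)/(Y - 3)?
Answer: -1/103 ≈ -0.0097087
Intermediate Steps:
l(Y) = 2*Y/(-3 + Y) (l(Y) = (2*Y)/(-3 + Y) = 2*Y/(-3 + Y))
1/(121 + l(2)*56) = 1/(121 + (2*2/(-3 + 2))*56) = 1/(121 + (2*2/(-1))*56) = 1/(121 + (2*2*(-1))*56) = 1/(121 - 4*56) = 1/(121 - 224) = 1/(-103) = -1/103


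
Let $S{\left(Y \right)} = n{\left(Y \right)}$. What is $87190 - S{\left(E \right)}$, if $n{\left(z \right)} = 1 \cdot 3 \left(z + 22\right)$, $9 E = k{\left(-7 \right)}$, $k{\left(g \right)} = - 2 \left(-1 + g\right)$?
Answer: $\frac{261356}{3} \approx 87119.0$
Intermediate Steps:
$k{\left(g \right)} = 2 - 2 g$
$E = \frac{16}{9}$ ($E = \frac{2 - -14}{9} = \frac{2 + 14}{9} = \frac{1}{9} \cdot 16 = \frac{16}{9} \approx 1.7778$)
$n{\left(z \right)} = 66 + 3 z$ ($n{\left(z \right)} = 3 \left(22 + z\right) = 66 + 3 z$)
$S{\left(Y \right)} = 66 + 3 Y$
$87190 - S{\left(E \right)} = 87190 - \left(66 + 3 \cdot \frac{16}{9}\right) = 87190 - \left(66 + \frac{16}{3}\right) = 87190 - \frac{214}{3} = \frac{261356}{3}$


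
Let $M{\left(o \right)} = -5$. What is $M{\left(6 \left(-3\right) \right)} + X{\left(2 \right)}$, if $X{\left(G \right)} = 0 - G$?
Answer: $-7$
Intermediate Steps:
$X{\left(G \right)} = - G$
$M{\left(6 \left(-3\right) \right)} + X{\left(2 \right)} = -5 - 2 = -7$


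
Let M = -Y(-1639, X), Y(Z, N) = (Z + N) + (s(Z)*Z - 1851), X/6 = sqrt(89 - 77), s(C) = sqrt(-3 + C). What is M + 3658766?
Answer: 3662256 - 12*sqrt(3) + 1639*I*sqrt(1642) ≈ 3.6622e+6 + 66415.0*I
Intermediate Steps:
X = 12*sqrt(3) (X = 6*sqrt(89 - 77) = 6*sqrt(12) = 6*(2*sqrt(3)) = 12*sqrt(3) ≈ 20.785)
Y(Z, N) = -1851 + N + Z + Z*sqrt(-3 + Z) (Y(Z, N) = (Z + N) + (sqrt(-3 + Z)*Z - 1851) = (N + Z) + (Z*sqrt(-3 + Z) - 1851) = (N + Z) + (-1851 + Z*sqrt(-3 + Z)) = -1851 + N + Z + Z*sqrt(-3 + Z))
M = 3490 - 12*sqrt(3) + 1639*I*sqrt(1642) (M = -(-1851 + 12*sqrt(3) - 1639 - 1639*sqrt(-3 - 1639)) = -(-1851 + 12*sqrt(3) - 1639 - 1639*I*sqrt(1642)) = -(-3490 + 12*sqrt(3) - 1639*I*sqrt(1642)) = 3490 - 12*sqrt(3) + 1639*I*sqrt(1642) ≈ 3469.2 + 66415.0*I)
M + 3658766 = (3490 - 12*sqrt(3) + 1639*I*sqrt(1642)) + 3658766 = 3662256 - 12*sqrt(3) + 1639*I*sqrt(1642)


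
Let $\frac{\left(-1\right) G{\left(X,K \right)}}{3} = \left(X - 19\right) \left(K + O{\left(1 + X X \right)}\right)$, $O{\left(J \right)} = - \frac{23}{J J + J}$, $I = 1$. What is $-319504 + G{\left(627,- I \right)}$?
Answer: $- \frac{24548974560344224}{77275795015} \approx -3.1768 \cdot 10^{5}$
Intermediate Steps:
$O{\left(J \right)} = - \frac{23}{J + J^{2}}$ ($O{\left(J \right)} = - \frac{23}{J^{2} + J} = - \frac{23}{J + J^{2}}$)
$G{\left(X,K \right)} = - 3 \left(-19 + X\right) \left(K - \frac{23}{\left(1 + X^{2}\right) \left(2 + X^{2}\right)}\right)$ ($G{\left(X,K \right)} = - 3 \left(X - 19\right) \left(K - \frac{23}{\left(1 + X X\right) \left(1 + \left(1 + X X\right)\right)}\right) = - 3 \left(-19 + X\right) \left(K - \frac{23}{\left(1 + X^{2}\right) \left(1 + \left(1 + X^{2}\right)\right)}\right) = - 3 \left(-19 + X\right) \left(K - \frac{23}{\left(1 + X^{2}\right) \left(2 + X^{2}\right)}\right)$)
$-319504 + G{\left(627,- I \right)} = -319504 + \frac{3 \left(-437 + 23 \cdot 627 + \left(-1\right) 1 \left(1 + 627^{2}\right) \left(2 + 627^{2}\right) \left(19 - 627\right)\right)}{\left(1 + 627^{2}\right) \left(2 + 627^{2}\right)} = -319504 + \frac{3 \left(-437 + 14421 - \left(1 + 393129\right) \left(2 + 393129\right) \left(19 - 627\right)\right)}{\left(1 + 393129\right) \left(2 + 393129\right)} = -319504 + \frac{3 \left(-437 + 14421 - 393130 \cdot 393131 \left(-608\right)\right)}{393130 \cdot 393131} = -319504 + 3 \cdot \frac{1}{393130} \cdot \frac{1}{393131} \left(-437 + 14421 + 93967366738240\right) = -319504 + 3 \cdot \frac{1}{393130} \cdot \frac{1}{393131} \cdot 93967366752224 = -319504 + \frac{140951050128336}{77275795015} = - \frac{24548974560344224}{77275795015}$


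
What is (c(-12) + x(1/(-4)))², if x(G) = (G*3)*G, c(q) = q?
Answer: 35721/256 ≈ 139.54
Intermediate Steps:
x(G) = 3*G² (x(G) = (3*G)*G = 3*G²)
(c(-12) + x(1/(-4)))² = (-12 + 3*(1/(-4))²)² = (-12 + 3*(-¼)²)² = (-12 + 3*(1/16))² = (-12 + 3/16)² = (-189/16)² = 35721/256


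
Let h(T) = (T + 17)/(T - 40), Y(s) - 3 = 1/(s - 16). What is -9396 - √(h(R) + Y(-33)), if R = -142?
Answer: -9396 - 3*√13494/182 ≈ -9397.9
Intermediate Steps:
Y(s) = 3 + 1/(-16 + s) (Y(s) = 3 + 1/(s - 16) = 3 + 1/(-16 + s))
h(T) = (17 + T)/(-40 + T)
-9396 - √(h(R) + Y(-33)) = -9396 - √((17 - 142)/(-40 - 142) + (-47 + 3*(-33))/(-16 - 33)) = -9396 - √(-125/(-182) + (-47 - 99)/(-49)) = -9396 - √(-1/182*(-125) - 1/49*(-146)) = -9396 - √(125/182 + 146/49) = -9396 - √(4671/1274) = -9396 - 3*√13494/182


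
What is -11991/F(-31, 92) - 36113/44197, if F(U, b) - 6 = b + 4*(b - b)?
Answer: -76215043/618758 ≈ -123.17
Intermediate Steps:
F(U, b) = 6 + b (F(U, b) = 6 + (b + 4*(b - b)) = 6 + (b + 4*0) = 6 + (b + 0) = 6 + b)
-11991/F(-31, 92) - 36113/44197 = -11991/(6 + 92) - 36113/44197 = -11991/98 - 36113*1/44197 = -11991*1/98 - 36113/44197 = -1713/14 - 36113/44197 = -76215043/618758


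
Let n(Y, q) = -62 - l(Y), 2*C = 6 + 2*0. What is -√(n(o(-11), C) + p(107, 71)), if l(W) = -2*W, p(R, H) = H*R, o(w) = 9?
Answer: -√7553 ≈ -86.908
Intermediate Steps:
C = 3 (C = (6 + 2*0)/2 = (6 + 0)/2 = (½)*6 = 3)
n(Y, q) = -62 + 2*Y (n(Y, q) = -62 - (-2)*Y = -62 + 2*Y)
-√(n(o(-11), C) + p(107, 71)) = -√((-62 + 2*9) + 71*107) = -√((-62 + 18) + 7597) = -√(-44 + 7597) = -√7553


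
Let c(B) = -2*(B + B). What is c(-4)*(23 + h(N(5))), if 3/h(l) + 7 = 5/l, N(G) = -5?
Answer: 362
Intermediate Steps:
c(B) = -4*B
h(l) = 3/(-7 + 5/l)
c(-4)*(23 + h(N(5))) = (-4*(-4))*(23 - 3*(-5)/(-5 + 7*(-5))) = 16*(23 - 3*(-5)/(-5 - 35)) = 16*(23 - 3*(-5)/(-40)) = 16*(23 - 3*(-5)*(-1/40)) = 16*(23 - 3/8) = 16*(181/8) = 362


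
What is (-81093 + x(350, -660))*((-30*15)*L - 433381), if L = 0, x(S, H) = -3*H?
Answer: 34286071053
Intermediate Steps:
(-81093 + x(350, -660))*((-30*15)*L - 433381) = (-81093 - 3*(-660))*(-30*15*0 - 433381) = (-81093 + 1980)*(-450*0 - 433381) = -79113*(0 - 433381) = -79113*(-433381) = 34286071053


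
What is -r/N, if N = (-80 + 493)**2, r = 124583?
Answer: -124583/170569 ≈ -0.73040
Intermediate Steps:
N = 170569 (N = 413**2 = 170569)
-r/N = -124583/170569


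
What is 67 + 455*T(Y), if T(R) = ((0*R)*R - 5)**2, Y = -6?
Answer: 11442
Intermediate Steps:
T(R) = 25 (T(R) = (0*R - 5)**2 = (0 - 5)**2 = (-5)**2 = 25)
67 + 455*T(Y) = 67 + 455*25 = 67 + 11375 = 11442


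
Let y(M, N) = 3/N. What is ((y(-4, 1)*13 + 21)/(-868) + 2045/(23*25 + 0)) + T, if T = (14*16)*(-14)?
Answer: -78171852/24955 ≈ -3132.5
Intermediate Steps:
T = -3136 (T = 224*(-14) = -3136)
((y(-4, 1)*13 + 21)/(-868) + 2045/(23*25 + 0)) + T = (((3/1)*13 + 21)/(-868) + 2045/(23*25 + 0)) - 3136 = (((3*1)*13 + 21)*(-1/868) + 2045/(575 + 0)) - 3136 = ((3*13 + 21)*(-1/868) + 2045/575) - 3136 = ((39 + 21)*(-1/868) + 2045*(1/575)) - 3136 = (60*(-1/868) + 409/115) - 3136 = (-15/217 + 409/115) - 3136 = 87028/24955 - 3136 = -78171852/24955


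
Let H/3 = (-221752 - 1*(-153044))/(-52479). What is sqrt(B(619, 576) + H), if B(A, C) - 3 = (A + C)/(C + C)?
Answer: sqrt(12733917014)/39984 ≈ 2.8222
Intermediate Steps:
B(A, C) = 3 + (A + C)/(2*C) (B(A, C) = 3 + (A + C)/(C + C) = 3 + (A + C)/((2*C)) = 3 + (A + C)*(1/(2*C)) = 3 + (A + C)/(2*C))
H = 68708/17493 (H = 3*((-221752 - 1*(-153044))/(-52479)) = 3*((-221752 + 153044)*(-1/52479)) = 3*(-68708*(-1/52479)) = 3*(68708/52479) = 68708/17493 ≈ 3.9277)
sqrt(B(619, 576) + H) = sqrt((1/2)*(619 + 7*576)/576 + 68708/17493) = sqrt((1/2)*(1/576)*(619 + 4032) + 68708/17493) = sqrt((1/2)*(1/576)*4651 + 68708/17493) = sqrt(4651/1152 + 68708/17493) = sqrt(53503853/6717312) = sqrt(12733917014)/39984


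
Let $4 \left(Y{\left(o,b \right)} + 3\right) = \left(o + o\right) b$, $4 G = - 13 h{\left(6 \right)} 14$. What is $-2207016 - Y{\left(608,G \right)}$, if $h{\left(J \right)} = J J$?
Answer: $-1709061$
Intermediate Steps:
$h{\left(J \right)} = J^{2}$
$G = -1638$ ($G = \frac{- 13 \cdot 6^{2} \cdot 14}{4} = \frac{\left(-13\right) 36 \cdot 14}{4} = \frac{\left(-468\right) 14}{4} = \frac{1}{4} \left(-6552\right) = -1638$)
$Y{\left(o,b \right)} = -3 + \frac{b o}{2}$ ($Y{\left(o,b \right)} = -3 + \frac{\left(o + o\right) b}{4} = -3 + \frac{2 o b}{4} = -3 + \frac{2 b o}{4} = -3 + \frac{b o}{2}$)
$-2207016 - Y{\left(608,G \right)} = -2207016 - \left(-3 + \frac{1}{2} \left(-1638\right) 608\right) = -2207016 - \left(-3 - 497952\right) = -2207016 - -497955 = -2207016 + 497955 = -1709061$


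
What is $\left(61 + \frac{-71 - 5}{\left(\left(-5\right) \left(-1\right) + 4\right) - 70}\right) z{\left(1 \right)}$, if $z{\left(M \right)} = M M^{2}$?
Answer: $\frac{3797}{61} \approx 62.246$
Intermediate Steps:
$z{\left(M \right)} = M^{3}$
$\left(61 + \frac{-71 - 5}{\left(\left(-5\right) \left(-1\right) + 4\right) - 70}\right) z{\left(1 \right)} = \left(61 + \frac{-71 - 5}{\left(\left(-5\right) \left(-1\right) + 4\right) - 70}\right) 1^{3} = \left(61 - \frac{76}{\left(5 + 4\right) - 70}\right) 1 = \left(61 - \frac{76}{9 - 70}\right) 1 = \left(61 - \frac{76}{-61}\right) 1 = \left(61 - - \frac{76}{61}\right) 1 = \left(61 + \frac{76}{61}\right) 1 = \frac{3797}{61} \cdot 1 = \frac{3797}{61}$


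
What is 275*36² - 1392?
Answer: 355008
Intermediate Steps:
275*36² - 1392 = 275*1296 - 1392 = 356400 - 1392 = 355008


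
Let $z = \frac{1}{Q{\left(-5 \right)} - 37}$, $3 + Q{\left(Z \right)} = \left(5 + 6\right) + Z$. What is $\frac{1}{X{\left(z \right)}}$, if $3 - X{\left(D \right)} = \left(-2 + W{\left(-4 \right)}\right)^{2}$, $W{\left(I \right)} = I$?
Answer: $- \frac{1}{33} \approx -0.030303$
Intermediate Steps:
$Q{\left(Z \right)} = 8 + Z$ ($Q{\left(Z \right)} = -3 + \left(\left(5 + 6\right) + Z\right) = -3 + \left(11 + Z\right) = 8 + Z$)
$z = - \frac{1}{34}$ ($z = \frac{1}{\left(8 - 5\right) - 37} = \frac{1}{3 - 37} = \frac{1}{-34} = - \frac{1}{34} \approx -0.029412$)
$X{\left(D \right)} = -33$ ($X{\left(D \right)} = 3 - \left(-2 - 4\right)^{2} = 3 - \left(-6\right)^{2} = 3 - 36 = -33$)
$\frac{1}{X{\left(z \right)}} = \frac{1}{-33} = - \frac{1}{33}$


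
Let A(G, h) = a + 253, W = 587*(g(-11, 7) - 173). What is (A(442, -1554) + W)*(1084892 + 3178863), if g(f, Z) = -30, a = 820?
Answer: -503498300440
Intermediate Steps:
W = -119161 (W = 587*(-30 - 173) = 587*(-203) = -119161)
A(G, h) = 1073 (A(G, h) = 820 + 253 = 1073)
(A(442, -1554) + W)*(1084892 + 3178863) = (1073 - 119161)*(1084892 + 3178863) = -118088*4263755 = -503498300440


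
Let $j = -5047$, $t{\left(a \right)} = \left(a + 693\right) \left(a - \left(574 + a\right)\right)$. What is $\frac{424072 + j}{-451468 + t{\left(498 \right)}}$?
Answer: $- \frac{419025}{1135102} \approx -0.36915$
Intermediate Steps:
$t{\left(a \right)} = -397782 - 574 a$ ($t{\left(a \right)} = \left(693 + a\right) \left(-574\right) = -397782 - 574 a$)
$\frac{424072 + j}{-451468 + t{\left(498 \right)}} = \frac{424072 - 5047}{-451468 - 683634} = \frac{419025}{-451468 - 683634} = \frac{419025}{-1135102} = 419025 \left(- \frac{1}{1135102}\right) = - \frac{419025}{1135102}$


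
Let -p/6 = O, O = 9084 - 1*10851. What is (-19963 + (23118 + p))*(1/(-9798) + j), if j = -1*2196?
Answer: -296001238613/9798 ≈ -3.0210e+7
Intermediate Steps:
O = -1767 (O = 9084 - 10851 = -1767)
p = 10602 (p = -6*(-1767) = 10602)
j = -2196
(-19963 + (23118 + p))*(1/(-9798) + j) = (-19963 + (23118 + 10602))*(1/(-9798) - 2196) = (-19963 + 33720)*(-1/9798 - 2196) = 13757*(-21516409/9798) = -296001238613/9798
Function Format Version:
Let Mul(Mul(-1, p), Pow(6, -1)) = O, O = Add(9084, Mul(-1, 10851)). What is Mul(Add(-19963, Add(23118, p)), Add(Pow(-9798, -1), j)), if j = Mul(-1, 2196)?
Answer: Rational(-296001238613, 9798) ≈ -3.0210e+7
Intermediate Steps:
O = -1767 (O = Add(9084, -10851) = -1767)
p = 10602 (p = Mul(-6, -1767) = 10602)
j = -2196
Mul(Add(-19963, Add(23118, p)), Add(Pow(-9798, -1), j)) = Mul(Add(-19963, Add(23118, 10602)), Add(Pow(-9798, -1), -2196)) = Mul(Add(-19963, 33720), Add(Rational(-1, 9798), -2196)) = Mul(13757, Rational(-21516409, 9798)) = Rational(-296001238613, 9798)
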